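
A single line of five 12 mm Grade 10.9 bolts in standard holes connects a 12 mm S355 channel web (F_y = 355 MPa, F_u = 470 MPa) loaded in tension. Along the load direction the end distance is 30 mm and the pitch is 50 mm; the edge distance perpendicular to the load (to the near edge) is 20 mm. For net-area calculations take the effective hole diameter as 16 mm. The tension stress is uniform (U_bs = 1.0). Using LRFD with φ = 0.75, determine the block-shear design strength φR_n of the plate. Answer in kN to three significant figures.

452 kN

Shear plane L_v = 30 + 4·50 = 230 mm; A_gv = 230 × 12 = 2760 mm².
A_nv = (230 − 4.5·16) × 12 = 1896 mm².
A_nt = (20 − 0.5·16) × 12 = 144 mm².
0.6 F_u A_nv = 534.7 kN; 0.6 F_y A_gv = 587.9 kN → shear rupture governs the shear term.
R_n = 534.7 + 1.0 × 470 × 144 / 1000 = 602.4 kN.
Design strength φR_n = 0.75 × 602.4 = 452 kN.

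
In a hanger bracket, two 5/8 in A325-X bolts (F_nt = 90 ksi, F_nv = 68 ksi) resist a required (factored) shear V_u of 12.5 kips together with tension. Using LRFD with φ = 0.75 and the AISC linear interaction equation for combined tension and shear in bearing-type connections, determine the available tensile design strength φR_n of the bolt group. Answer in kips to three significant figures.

37.3 kips

A_b = π·0.625²/4 = 0.3068 in²; f_rv = 12.5 / (2 × 0.3068) = 20.37 ksi.
F'_nt = 1.3 F_nt − (F_nt / φF_nv) f_rv = 1.3·90 − (90/(0.75·68))·20.37 = 81.05 ksi, capped at F_nt → F'_nt = 81.05 ksi.
R_n = F'_nt · A_b · n = 81.05 × 0.3068 × 2 = 49.73 kips.
Design strength φR_n = 0.75 × 49.73 = 37.3 kips.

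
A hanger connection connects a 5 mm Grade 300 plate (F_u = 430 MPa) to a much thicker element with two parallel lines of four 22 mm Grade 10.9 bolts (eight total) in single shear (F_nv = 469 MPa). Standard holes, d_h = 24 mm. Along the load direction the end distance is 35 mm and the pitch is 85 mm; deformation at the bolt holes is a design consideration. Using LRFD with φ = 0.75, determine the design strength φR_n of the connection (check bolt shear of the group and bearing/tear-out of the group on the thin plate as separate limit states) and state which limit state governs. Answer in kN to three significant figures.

600 kN (bearing governs)

Bolt shear: A_b = π·22²/4 = 380.1 mm²; R_n = 469 × 380.1 × 8 × 1 / 1000 = 1426 kN → 0.75 × 1426 = 1070 kN.
Bearing (1.2 l_c t F_u ≤ 2.4 d t F_u): upper limit = 2.4·22·5·430 / 1000 = 113.5 kN.
  Edge l_c = 35 − 24/2 = 23 → r_n = 59.34 kN; interior l_c = 85 − 24 = 61 → r_n = 113.5 kN.
  R_n,bearing = 2·59.34 + 6·113.5 = 799.8 kN → 0.75 × 799.8 = 600 kN.
Bearing governs: 600 kN.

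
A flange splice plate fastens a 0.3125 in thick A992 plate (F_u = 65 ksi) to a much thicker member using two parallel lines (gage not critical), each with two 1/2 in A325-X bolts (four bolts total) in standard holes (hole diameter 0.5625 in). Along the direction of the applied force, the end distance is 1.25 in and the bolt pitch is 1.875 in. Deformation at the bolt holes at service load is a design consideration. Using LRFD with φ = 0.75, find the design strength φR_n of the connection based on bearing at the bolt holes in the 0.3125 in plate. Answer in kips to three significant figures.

Per bolt r_n = 1.2 l_c t F_u ≤ 2.4 d t F_u; upper limit = 2.4 × 0.5 × 0.3125 × 65 = 24.38 kips.
Edge bolt: l_c = 1.25 − 0.5625/2 = 0.9688 in → 1.2 × 0.9688 × 0.3125 × 65 = 23.61 → r_n = 23.61 kips.
Interior bolts: l_c = 1.875 − 0.5625 = 1.312 in → 1.2 × 1.312 × 0.3125 × 65 = 31.99 → r_n = 24.38 kips.
R_n = 2 × 23.61 + 2 × 24.38 = 95.98 kips.
Design strength φR_n = 0.75 × 95.98 = 72 kips.

72 kips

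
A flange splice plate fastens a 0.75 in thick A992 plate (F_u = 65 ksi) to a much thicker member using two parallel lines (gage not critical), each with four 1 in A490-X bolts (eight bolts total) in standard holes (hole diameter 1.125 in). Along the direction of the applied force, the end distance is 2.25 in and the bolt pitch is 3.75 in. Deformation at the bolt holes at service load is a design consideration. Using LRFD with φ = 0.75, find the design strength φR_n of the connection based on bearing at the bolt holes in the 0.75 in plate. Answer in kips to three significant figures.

675 kips

Per bolt r_n = 1.2 l_c t F_u ≤ 2.4 d t F_u; upper limit = 2.4 × 1 × 0.75 × 65 = 117 kips.
Edge bolt: l_c = 2.25 − 1.125/2 = 1.688 in → 1.2 × 1.688 × 0.75 × 65 = 98.72 → r_n = 98.72 kips.
Interior bolts: l_c = 3.75 − 1.125 = 2.625 in → 1.2 × 2.625 × 0.75 × 65 = 153.6 → r_n = 117 kips.
R_n = 2 × 98.72 + 6 × 117 = 899.4 kips.
Design strength φR_n = 0.75 × 899.4 = 675 kips.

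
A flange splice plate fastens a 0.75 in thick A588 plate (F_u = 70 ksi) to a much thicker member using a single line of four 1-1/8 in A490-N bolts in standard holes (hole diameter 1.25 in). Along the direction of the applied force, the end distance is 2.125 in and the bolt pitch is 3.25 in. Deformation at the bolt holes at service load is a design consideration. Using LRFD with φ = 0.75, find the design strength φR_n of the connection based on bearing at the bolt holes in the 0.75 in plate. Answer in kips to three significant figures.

354 kips

Per bolt r_n = 1.2 l_c t F_u ≤ 2.4 d t F_u; upper limit = 2.4 × 1.125 × 0.75 × 70 = 141.8 kips.
Edge bolt: l_c = 2.125 − 1.25/2 = 1.5 in → 1.2 × 1.5 × 0.75 × 70 = 94.5 → r_n = 94.5 kips.
Interior bolts: l_c = 3.25 − 1.25 = 2 in → 1.2 × 2 × 0.75 × 70 = 126 → r_n = 126 kips.
R_n = 1 × 94.5 + 3 × 126 = 472.5 kips.
Design strength φR_n = 0.75 × 472.5 = 354 kips.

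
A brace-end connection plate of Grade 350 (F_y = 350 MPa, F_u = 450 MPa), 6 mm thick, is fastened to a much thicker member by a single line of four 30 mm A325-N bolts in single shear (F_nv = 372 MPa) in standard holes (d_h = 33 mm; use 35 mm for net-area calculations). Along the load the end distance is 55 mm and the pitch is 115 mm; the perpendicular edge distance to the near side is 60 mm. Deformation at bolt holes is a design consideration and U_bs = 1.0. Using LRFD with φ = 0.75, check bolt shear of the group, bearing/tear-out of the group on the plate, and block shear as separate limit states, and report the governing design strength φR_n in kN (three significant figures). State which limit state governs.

423 kN (block shear governs)

Bolt shear: A_b = π·30²/4 = 706.9 mm²; R_n = 372 × 706.9 × 4 × 1 / 1000 = 1052 kN → 0.75 × 1052 = 789 kN.
Bearing: edge l_c = 38.5, r_n = 124.7 kN; interior l_c = 82, r_n = 194.4 kN; R_n = 124.7 + 3·194.4 = 707.9 kN → 531 kN.
Block shear: A_gv = 2400, A_nv = 1665, A_nt = 255 mm²; R_n = min(0.6F_uA_nv, 0.6F_yA_gv) + U_bs·F_u·A_nt = 564.3 kN → 423 kN.
Block shear governs: 423 kN.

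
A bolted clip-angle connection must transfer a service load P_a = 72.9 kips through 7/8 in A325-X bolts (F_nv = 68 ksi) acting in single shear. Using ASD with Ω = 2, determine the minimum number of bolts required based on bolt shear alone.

A_b = π·0.875²/4 = 0.6013 in².
Per-bolt allowable strength R_n/Ω = 68 × 0.6013 × 1 / 2 = 20.44 kips.
n ≥ 72.9 / 20.44 = 3.566 → use 4 bolts.

4 bolts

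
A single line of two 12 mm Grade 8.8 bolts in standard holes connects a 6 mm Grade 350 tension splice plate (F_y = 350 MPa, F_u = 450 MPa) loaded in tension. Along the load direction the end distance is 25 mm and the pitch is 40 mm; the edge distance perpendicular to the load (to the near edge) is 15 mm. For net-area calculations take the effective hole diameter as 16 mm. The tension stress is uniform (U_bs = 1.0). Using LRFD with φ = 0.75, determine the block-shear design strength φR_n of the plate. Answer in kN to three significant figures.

Shear plane L_v = 25 + 1·40 = 65 mm; A_gv = 65 × 6 = 390 mm².
A_nv = (65 − 1.5·16) × 6 = 246 mm².
A_nt = (15 − 0.5·16) × 6 = 42 mm².
0.6 F_u A_nv = 66.42 kN; 0.6 F_y A_gv = 81.9 kN → shear rupture governs the shear term.
R_n = 66.42 + 1.0 × 450 × 42 / 1000 = 85.32 kN.
Design strength φR_n = 0.75 × 85.32 = 64 kN.

64 kN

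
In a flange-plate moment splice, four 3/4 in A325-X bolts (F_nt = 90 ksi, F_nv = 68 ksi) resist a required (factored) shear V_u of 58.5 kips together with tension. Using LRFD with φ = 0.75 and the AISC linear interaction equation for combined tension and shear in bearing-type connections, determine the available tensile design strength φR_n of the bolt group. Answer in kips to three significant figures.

A_b = π·0.75²/4 = 0.4418 in²; f_rv = 58.5 / (4 × 0.4418) = 33.1 ksi.
F'_nt = 1.3 F_nt − (F_nt / φF_nv) f_rv = 1.3·90 − (90/(0.75·68))·33.1 = 58.58 ksi, capped at F_nt → F'_nt = 58.58 ksi.
R_n = F'_nt · A_b · n = 58.58 × 0.4418 × 4 = 103.5 kips.
Design strength φR_n = 0.75 × 103.5 = 77.6 kips.

77.6 kips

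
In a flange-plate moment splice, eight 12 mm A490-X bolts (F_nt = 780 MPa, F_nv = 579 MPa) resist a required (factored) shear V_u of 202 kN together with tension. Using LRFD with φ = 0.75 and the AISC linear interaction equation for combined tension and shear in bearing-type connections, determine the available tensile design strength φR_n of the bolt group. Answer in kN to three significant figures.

A_b = π·12²/4 = 113.1 mm²; f_rv = 202 × 1000 / (8 × 113.1) = 223.3 MPa.
F'_nt = 1.3 F_nt − (F_nt / φF_nv) f_rv = 1.3·780 − (780/(0.75·579))·223.3 = 613 MPa, capped at F_nt → F'_nt = 613 MPa.
R_n = F'_nt · A_b · n = 613 × 113.1 × 8 / 1000 = 554.6 kN.
Design strength φR_n = 0.75 × 554.6 = 416 kN.

416 kN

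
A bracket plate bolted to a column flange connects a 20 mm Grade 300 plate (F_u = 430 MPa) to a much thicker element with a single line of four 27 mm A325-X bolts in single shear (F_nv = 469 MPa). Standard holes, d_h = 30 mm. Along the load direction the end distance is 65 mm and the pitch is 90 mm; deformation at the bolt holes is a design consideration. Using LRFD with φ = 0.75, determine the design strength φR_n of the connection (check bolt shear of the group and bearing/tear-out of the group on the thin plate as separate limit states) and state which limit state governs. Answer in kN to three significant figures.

806 kN (bolt shear governs)

Bolt shear: A_b = π·27²/4 = 572.6 mm²; R_n = 469 × 572.6 × 4 × 1 / 1000 = 1074 kN → 0.75 × 1074 = 806 kN.
Bearing (1.2 l_c t F_u ≤ 2.4 d t F_u): upper limit = 2.4·27·20·430 / 1000 = 557.3 kN.
  Edge l_c = 65 − 30/2 = 50 → r_n = 516 kN; interior l_c = 90 − 30 = 60 → r_n = 557.3 kN.
  R_n,bearing = 1·516 + 3·557.3 = 2188 kN → 0.75 × 2188 = 1640 kN.
Bolt shear governs: 806 kN.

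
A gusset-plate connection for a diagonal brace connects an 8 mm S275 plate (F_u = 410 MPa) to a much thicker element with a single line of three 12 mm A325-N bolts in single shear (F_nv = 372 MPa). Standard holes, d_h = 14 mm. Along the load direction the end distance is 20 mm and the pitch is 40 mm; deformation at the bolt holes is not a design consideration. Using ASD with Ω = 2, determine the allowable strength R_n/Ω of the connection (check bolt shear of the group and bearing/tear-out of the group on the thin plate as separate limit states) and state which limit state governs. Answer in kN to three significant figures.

Bolt shear: A_b = π·12²/4 = 113.1 mm²; R_n = 372 × 113.1 × 3 × 1 / 1000 = 126.2 kN → 126.2 / 2 = 63.1 kN.
Bearing (1.5 l_c t F_u ≤ 3.0 d t F_u): upper limit = 3.0·12·8·410 / 1000 = 118.1 kN.
  Edge l_c = 20 − 14/2 = 13 → r_n = 63.96 kN; interior l_c = 40 − 14 = 26 → r_n = 118.1 kN.
  R_n,bearing = 1·63.96 + 2·118.1 = 300.1 kN → 300.1 / 2 = 150 kN.
Bolt shear governs: 63.1 kN.

63.1 kN (bolt shear governs)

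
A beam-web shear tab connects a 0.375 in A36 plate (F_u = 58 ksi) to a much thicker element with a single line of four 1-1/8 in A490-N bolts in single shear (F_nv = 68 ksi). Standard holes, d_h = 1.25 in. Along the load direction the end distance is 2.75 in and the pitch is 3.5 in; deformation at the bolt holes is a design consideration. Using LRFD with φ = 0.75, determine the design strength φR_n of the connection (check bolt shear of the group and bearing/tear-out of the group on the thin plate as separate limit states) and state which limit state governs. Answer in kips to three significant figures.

174 kips (bearing governs)

Bolt shear: A_b = π·1.125²/4 = 0.994 in²; R_n = 68 × 0.994 × 4 × 1 = 270.4 kips → 0.75 × 270.4 = 203 kips.
Bearing (1.2 l_c t F_u ≤ 2.4 d t F_u): upper limit = 2.4·1.125·0.375·58 = 58.72 kips.
  Edge l_c = 2.75 − 1.25/2 = 2.125 → r_n = 55.46 kips; interior l_c = 3.5 − 1.25 = 2.25 → r_n = 58.72 kips.
  R_n,bearing = 1·55.46 + 3·58.72 = 231.6 kips → 0.75 × 231.6 = 174 kips.
Bearing governs: 174 kips.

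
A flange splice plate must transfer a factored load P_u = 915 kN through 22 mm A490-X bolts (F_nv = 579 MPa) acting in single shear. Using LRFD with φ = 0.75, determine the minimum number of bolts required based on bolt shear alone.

6 bolts

A_b = π·22²/4 = 380.1 mm².
Per-bolt design strength φR_n = 0.75 × 579 × 380.1 × 1 / 1000 = 165.1 kN.
n ≥ 915 / 165.1 = 5.543 → use 6 bolts.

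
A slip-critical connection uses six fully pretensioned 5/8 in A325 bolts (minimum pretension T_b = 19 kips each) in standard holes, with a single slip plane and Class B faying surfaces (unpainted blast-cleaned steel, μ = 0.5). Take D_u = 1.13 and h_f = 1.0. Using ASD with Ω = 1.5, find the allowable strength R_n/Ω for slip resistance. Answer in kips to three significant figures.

R_n = μ · D_u · h_f · T_b · n_s · n_b = 0.5 × 1.13 × 1.0 × 19 × 1 × 6 = 64.41 kips.
Allowable strength R_n/Ω = 64.41 / 1.5 = 42.9 kips.

42.9 kips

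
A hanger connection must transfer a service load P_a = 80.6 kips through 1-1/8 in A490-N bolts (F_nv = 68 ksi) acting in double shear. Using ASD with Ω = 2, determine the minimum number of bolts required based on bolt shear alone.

A_b = π·1.125²/4 = 0.994 in².
Per-bolt allowable strength R_n/Ω = 68 × 0.994 × 2 / 2 = 67.59 kips.
n ≥ 80.6 / 67.59 = 1.192 → use 2 bolts.

2 bolts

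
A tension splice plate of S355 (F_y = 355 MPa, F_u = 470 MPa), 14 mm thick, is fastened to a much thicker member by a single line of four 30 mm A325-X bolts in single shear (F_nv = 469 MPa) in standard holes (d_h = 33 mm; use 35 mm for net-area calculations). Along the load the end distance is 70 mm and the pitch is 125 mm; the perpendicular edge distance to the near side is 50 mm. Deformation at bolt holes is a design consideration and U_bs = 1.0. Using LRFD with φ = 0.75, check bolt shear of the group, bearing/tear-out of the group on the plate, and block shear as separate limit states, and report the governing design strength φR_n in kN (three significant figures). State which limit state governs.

Bolt shear: A_b = π·30²/4 = 706.9 mm²; R_n = 469 × 706.9 × 4 × 1 / 1000 = 1326 kN → 0.75 × 1326 = 995 kN.
Bearing: edge l_c = 53.5, r_n = 422.4 kN; interior l_c = 92, r_n = 473.8 kN; R_n = 422.4 + 3·473.8 = 1844 kN → 1380 kN.
Block shear: A_gv = 6230, A_nv = 4515, A_nt = 455 mm²; R_n = min(0.6F_uA_nv, 0.6F_yA_gv) + U_bs·F_u·A_nt = 1487 kN → 1120 kN.
Bolt shear governs: 995 kN.

995 kN (bolt shear governs)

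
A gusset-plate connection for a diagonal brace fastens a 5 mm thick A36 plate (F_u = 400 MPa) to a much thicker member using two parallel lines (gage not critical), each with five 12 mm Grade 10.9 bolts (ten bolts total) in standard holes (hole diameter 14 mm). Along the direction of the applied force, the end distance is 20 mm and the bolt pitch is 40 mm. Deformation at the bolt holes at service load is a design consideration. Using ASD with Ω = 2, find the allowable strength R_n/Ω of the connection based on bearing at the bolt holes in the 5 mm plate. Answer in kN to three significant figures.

262 kN

Per bolt r_n = 1.2 l_c t F_u ≤ 2.4 d t F_u; upper limit = 2.4 × 12 × 5 × 400 / 1000 = 57.6 kN.
Edge bolt: l_c = 20 − 14/2 = 13 mm → 1.2 × 13 × 5 × 400 / 1000 = 31.2 → r_n = 31.2 kN.
Interior bolts: l_c = 40 − 14 = 26 mm → 1.2 × 26 × 5 × 400 / 1000 = 62.4 → r_n = 57.6 kN.
R_n = 2 × 31.2 + 8 × 57.6 = 523.2 kN.
Allowable strength R_n/Ω = 523.2 / 2 = 262 kN.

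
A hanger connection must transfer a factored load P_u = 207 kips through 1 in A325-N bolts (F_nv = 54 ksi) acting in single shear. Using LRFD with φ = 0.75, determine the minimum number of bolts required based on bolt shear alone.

A_b = π·1²/4 = 0.7854 in².
Per-bolt design strength φR_n = 0.75 × 54 × 0.7854 × 1 = 31.81 kips.
n ≥ 207 / 31.81 = 6.508 → use 7 bolts.

7 bolts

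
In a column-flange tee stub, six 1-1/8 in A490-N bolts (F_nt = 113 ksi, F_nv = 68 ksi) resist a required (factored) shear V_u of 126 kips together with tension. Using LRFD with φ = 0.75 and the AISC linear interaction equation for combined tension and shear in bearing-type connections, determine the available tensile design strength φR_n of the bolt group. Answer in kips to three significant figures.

A_b = π·1.125²/4 = 0.994 in²; f_rv = 126 / (6 × 0.994) = 21.13 ksi.
F'_nt = 1.3 F_nt − (F_nt / φF_nv) f_rv = 1.3·113 − (113/(0.75·68))·21.13 = 100.1 ksi, capped at F_nt → F'_nt = 100.1 ksi.
R_n = F'_nt · A_b · n = 100.1 × 0.994 × 6 = 597 kips.
Design strength φR_n = 0.75 × 597 = 448 kips.

448 kips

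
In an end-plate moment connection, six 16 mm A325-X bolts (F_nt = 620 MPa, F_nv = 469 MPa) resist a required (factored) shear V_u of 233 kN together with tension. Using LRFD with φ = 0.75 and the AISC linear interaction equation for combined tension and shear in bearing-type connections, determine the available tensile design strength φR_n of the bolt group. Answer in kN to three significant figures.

421 kN

A_b = π·16²/4 = 201.1 mm²; f_rv = 233 × 1000 / (6 × 201.1) = 193.1 MPa.
F'_nt = 1.3 F_nt − (F_nt / φF_nv) f_rv = 1.3·620 − (620/(0.75·469))·193.1 = 465.6 MPa, capped at F_nt → F'_nt = 465.6 MPa.
R_n = F'_nt · A_b · n = 465.6 × 201.1 × 6 / 1000 = 561.6 kN.
Design strength φR_n = 0.75 × 561.6 = 421 kN.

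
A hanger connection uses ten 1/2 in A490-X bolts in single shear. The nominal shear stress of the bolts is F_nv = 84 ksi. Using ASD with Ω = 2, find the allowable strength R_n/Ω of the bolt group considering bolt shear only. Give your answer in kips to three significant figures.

A_b = π × 0.5² / 4 = 0.1963 in².
R_n = F_nv · A_b · n · n_s = 84 × 0.1963 × 10 × 1 = 164.9 kips.
Allowable strength R_n/Ω = 164.9 / 2 = 82.5 kips.

82.5 kips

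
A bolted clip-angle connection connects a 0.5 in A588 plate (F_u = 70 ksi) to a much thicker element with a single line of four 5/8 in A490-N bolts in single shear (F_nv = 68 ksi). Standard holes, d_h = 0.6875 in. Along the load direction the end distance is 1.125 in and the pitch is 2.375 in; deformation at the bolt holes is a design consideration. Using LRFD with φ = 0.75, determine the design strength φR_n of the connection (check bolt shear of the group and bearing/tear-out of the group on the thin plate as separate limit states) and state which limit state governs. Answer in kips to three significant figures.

Bolt shear: A_b = π·0.625²/4 = 0.3068 in²; R_n = 68 × 0.3068 × 4 × 1 = 83.45 kips → 0.75 × 83.45 = 62.6 kips.
Bearing (1.2 l_c t F_u ≤ 2.4 d t F_u): upper limit = 2.4·0.625·0.5·70 = 52.5 kips.
  Edge l_c = 1.125 − 0.6875/2 = 0.7812 → r_n = 32.81 kips; interior l_c = 2.375 − 0.6875 = 1.688 → r_n = 52.5 kips.
  R_n,bearing = 1·32.81 + 3·52.5 = 190.3 kips → 0.75 × 190.3 = 143 kips.
Bolt shear governs: 62.6 kips.

62.6 kips (bolt shear governs)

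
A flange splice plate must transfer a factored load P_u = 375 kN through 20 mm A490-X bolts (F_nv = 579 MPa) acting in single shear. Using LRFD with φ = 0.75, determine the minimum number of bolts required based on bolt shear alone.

3 bolts

A_b = π·20²/4 = 314.2 mm².
Per-bolt design strength φR_n = 0.75 × 579 × 314.2 × 1 / 1000 = 136.4 kN.
n ≥ 375 / 136.4 = 2.749 → use 3 bolts.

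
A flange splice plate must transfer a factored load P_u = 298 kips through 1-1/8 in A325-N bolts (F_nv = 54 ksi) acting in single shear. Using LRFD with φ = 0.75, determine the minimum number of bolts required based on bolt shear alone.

A_b = π·1.125²/4 = 0.994 in².
Per-bolt design strength φR_n = 0.75 × 54 × 0.994 × 1 = 40.26 kips.
n ≥ 298 / 40.26 = 7.402 → use 8 bolts.

8 bolts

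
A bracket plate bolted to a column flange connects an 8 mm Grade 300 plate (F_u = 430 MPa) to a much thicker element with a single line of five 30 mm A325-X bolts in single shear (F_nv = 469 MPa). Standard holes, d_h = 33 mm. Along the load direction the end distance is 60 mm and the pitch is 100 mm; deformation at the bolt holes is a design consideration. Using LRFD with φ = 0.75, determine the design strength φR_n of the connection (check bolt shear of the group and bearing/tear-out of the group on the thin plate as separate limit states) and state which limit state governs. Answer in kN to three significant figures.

Bolt shear: A_b = π·30²/4 = 706.9 mm²; R_n = 469 × 706.9 × 5 × 1 / 1000 = 1658 kN → 0.75 × 1658 = 1240 kN.
Bearing (1.2 l_c t F_u ≤ 2.4 d t F_u): upper limit = 2.4·30·8·430 / 1000 = 247.7 kN.
  Edge l_c = 60 − 33/2 = 43.5 → r_n = 179.6 kN; interior l_c = 100 − 33 = 67 → r_n = 247.7 kN.
  R_n,bearing = 1·179.6 + 4·247.7 = 1170 kN → 0.75 × 1170 = 878 kN.
Bearing governs: 878 kN.

878 kN (bearing governs)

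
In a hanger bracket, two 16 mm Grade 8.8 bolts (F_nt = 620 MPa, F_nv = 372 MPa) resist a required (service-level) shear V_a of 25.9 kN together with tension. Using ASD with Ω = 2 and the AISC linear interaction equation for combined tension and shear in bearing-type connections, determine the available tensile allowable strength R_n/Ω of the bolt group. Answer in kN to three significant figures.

119 kN

A_b = π·16²/4 = 201.1 mm²; f_rv = 25.9 × 1000 / (2 × 201.1) = 64.41 MPa.
F'_nt = 1.3 F_nt − (Ω F_nt / F_nv) f_rv = 1.3·620 − (2·620/372)·64.41 = 591.3 MPa, capped at F_nt → F'_nt = 591.3 MPa.
R_n = F'_nt · A_b · n = 591.3 × 201.1 × 2 / 1000 = 237.8 kN.
Allowable strength R_n/Ω = 237.8 / 2 = 119 kN.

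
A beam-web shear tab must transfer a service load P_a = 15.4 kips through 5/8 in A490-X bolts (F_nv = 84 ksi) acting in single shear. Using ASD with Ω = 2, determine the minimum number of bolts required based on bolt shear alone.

2 bolts

A_b = π·0.625²/4 = 0.3068 in².
Per-bolt allowable strength R_n/Ω = 84 × 0.3068 × 1 / 2 = 12.89 kips.
n ≥ 15.4 / 12.89 = 1.195 → use 2 bolts.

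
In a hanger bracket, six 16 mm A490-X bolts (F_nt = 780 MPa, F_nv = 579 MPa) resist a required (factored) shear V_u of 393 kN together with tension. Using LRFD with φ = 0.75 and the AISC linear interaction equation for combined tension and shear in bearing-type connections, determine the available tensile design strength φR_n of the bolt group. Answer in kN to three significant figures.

A_b = π·16²/4 = 201.1 mm²; f_rv = 393 × 1000 / (6 × 201.1) = 325.8 MPa.
F'_nt = 1.3 F_nt − (F_nt / φF_nv) f_rv = 1.3·780 − (780/(0.75·579))·325.8 = 428.9 MPa, capped at F_nt → F'_nt = 428.9 MPa.
R_n = F'_nt · A_b · n = 428.9 × 201.1 × 6 / 1000 = 517.4 kN.
Design strength φR_n = 0.75 × 517.4 = 388 kN.

388 kN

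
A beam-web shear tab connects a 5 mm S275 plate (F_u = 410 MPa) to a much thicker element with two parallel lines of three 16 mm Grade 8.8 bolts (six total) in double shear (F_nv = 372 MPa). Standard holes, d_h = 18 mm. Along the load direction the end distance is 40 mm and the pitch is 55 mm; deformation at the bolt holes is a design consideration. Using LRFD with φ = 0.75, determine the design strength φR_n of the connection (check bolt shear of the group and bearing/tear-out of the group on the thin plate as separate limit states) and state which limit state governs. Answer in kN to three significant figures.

351 kN (bearing governs)

Bolt shear: A_b = π·16²/4 = 201.1 mm²; R_n = 372 × 201.1 × 6 × 2 / 1000 = 897.5 kN → 0.75 × 897.5 = 673 kN.
Bearing (1.2 l_c t F_u ≤ 2.4 d t F_u): upper limit = 2.4·16·5·410 / 1000 = 78.72 kN.
  Edge l_c = 40 − 18/2 = 31 → r_n = 76.26 kN; interior l_c = 55 − 18 = 37 → r_n = 78.72 kN.
  R_n,bearing = 2·76.26 + 4·78.72 = 467.4 kN → 0.75 × 467.4 = 351 kN.
Bearing governs: 351 kN.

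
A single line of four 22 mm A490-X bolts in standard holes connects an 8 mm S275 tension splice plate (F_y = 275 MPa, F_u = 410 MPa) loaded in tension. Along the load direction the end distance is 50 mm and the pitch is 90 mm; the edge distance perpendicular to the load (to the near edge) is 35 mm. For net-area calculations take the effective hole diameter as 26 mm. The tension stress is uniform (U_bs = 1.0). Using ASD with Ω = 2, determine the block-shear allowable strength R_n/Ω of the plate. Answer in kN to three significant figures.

Shear plane L_v = 50 + 3·90 = 320 mm; A_gv = 320 × 8 = 2560 mm².
A_nv = (320 − 3.5·26) × 8 = 1832 mm².
A_nt = (35 − 0.5·26) × 8 = 176 mm².
0.6 F_u A_nv = 450.7 kN; 0.6 F_y A_gv = 422.4 kN → shear yielding governs the shear term.
R_n = 422.4 + 1.0 × 410 × 176 / 1000 = 494.6 kN.
Allowable strength R_n/Ω = 494.6 / 2 = 247 kN.

247 kN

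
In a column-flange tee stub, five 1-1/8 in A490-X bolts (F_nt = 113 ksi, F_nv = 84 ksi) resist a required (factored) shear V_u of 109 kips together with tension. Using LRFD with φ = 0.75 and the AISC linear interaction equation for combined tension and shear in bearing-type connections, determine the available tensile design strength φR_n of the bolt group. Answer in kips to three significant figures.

401 kips

A_b = π·1.125²/4 = 0.994 in²; f_rv = 109 / (5 × 0.994) = 21.93 ksi.
F'_nt = 1.3 F_nt − (F_nt / φF_nv) f_rv = 1.3·113 − (113/(0.75·84))·21.93 = 107.6 ksi, capped at F_nt → F'_nt = 107.6 ksi.
R_n = F'_nt · A_b · n = 107.6 × 0.994 × 5 = 534.6 kips.
Design strength φR_n = 0.75 × 534.6 = 401 kips.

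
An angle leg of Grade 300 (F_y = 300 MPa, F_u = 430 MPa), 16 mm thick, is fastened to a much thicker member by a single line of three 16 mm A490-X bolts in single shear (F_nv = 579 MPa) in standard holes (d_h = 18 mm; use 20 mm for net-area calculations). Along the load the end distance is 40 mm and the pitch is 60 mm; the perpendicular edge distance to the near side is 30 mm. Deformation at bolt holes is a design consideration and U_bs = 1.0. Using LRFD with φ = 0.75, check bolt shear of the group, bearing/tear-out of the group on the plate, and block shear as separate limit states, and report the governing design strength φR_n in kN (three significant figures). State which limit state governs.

262 kN (bolt shear governs)

Bolt shear: A_b = π·16²/4 = 201.1 mm²; R_n = 579 × 201.1 × 3 × 1 / 1000 = 349.2 kN → 0.75 × 349.2 = 262 kN.
Bearing: edge l_c = 31, r_n = 255.9 kN; interior l_c = 42, r_n = 264.2 kN; R_n = 255.9 + 2·264.2 = 784.3 kN → 588 kN.
Block shear: A_gv = 2560, A_nv = 1760, A_nt = 320 mm²; R_n = min(0.6F_uA_nv, 0.6F_yA_gv) + U_bs·F_u·A_nt = 591.7 kN → 444 kN.
Bolt shear governs: 262 kN.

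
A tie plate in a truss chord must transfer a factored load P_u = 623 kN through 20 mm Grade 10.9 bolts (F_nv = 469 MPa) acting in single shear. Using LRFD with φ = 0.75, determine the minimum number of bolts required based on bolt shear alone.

6 bolts

A_b = π·20²/4 = 314.2 mm².
Per-bolt design strength φR_n = 0.75 × 469 × 314.2 × 1 / 1000 = 110.5 kN.
n ≥ 623 / 110.5 = 5.638 → use 6 bolts.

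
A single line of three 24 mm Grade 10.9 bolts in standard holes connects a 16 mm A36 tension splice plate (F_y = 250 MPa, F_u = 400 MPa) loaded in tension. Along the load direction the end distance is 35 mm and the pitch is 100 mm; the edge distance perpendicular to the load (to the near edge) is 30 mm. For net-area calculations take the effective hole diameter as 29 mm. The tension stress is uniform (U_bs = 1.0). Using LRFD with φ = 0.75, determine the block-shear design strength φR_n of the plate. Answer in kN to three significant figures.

497 kN

Shear plane L_v = 35 + 2·100 = 235 mm; A_gv = 235 × 16 = 3760 mm².
A_nv = (235 − 2.5·29) × 16 = 2600 mm².
A_nt = (30 − 0.5·29) × 16 = 248 mm².
0.6 F_u A_nv = 624 kN; 0.6 F_y A_gv = 564 kN → shear yielding governs the shear term.
R_n = 564 + 1.0 × 400 × 248 / 1000 = 663.2 kN.
Design strength φR_n = 0.75 × 663.2 = 497 kN.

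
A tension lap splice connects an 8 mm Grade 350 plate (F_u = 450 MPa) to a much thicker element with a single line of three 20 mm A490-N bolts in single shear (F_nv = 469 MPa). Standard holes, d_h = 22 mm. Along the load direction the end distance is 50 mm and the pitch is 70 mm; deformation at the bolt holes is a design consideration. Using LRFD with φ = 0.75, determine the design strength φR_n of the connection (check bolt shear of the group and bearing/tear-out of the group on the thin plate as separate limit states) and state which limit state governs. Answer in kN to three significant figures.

Bolt shear: A_b = π·20²/4 = 314.2 mm²; R_n = 469 × 314.2 × 3 × 1 / 1000 = 442 kN → 0.75 × 442 = 332 kN.
Bearing (1.2 l_c t F_u ≤ 2.4 d t F_u): upper limit = 2.4·20·8·450 / 1000 = 172.8 kN.
  Edge l_c = 50 − 22/2 = 39 → r_n = 168.5 kN; interior l_c = 70 − 22 = 48 → r_n = 172.8 kN.
  R_n,bearing = 1·168.5 + 2·172.8 = 514.1 kN → 0.75 × 514.1 = 386 kN.
Bolt shear governs: 332 kN.

332 kN (bolt shear governs)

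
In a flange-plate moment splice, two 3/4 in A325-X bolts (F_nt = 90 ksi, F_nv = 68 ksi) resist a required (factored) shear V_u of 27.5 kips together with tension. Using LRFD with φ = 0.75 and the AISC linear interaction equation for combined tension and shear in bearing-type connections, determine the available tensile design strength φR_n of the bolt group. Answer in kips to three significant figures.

41.1 kips

A_b = π·0.75²/4 = 0.4418 in²; f_rv = 27.5 / (2 × 0.4418) = 31.12 ksi.
F'_nt = 1.3 F_nt − (F_nt / φF_nv) f_rv = 1.3·90 − (90/(0.75·68))·31.12 = 62.08 ksi, capped at F_nt → F'_nt = 62.08 ksi.
R_n = F'_nt · A_b · n = 62.08 × 0.4418 × 2 = 54.85 kips.
Design strength φR_n = 0.75 × 54.85 = 41.1 kips.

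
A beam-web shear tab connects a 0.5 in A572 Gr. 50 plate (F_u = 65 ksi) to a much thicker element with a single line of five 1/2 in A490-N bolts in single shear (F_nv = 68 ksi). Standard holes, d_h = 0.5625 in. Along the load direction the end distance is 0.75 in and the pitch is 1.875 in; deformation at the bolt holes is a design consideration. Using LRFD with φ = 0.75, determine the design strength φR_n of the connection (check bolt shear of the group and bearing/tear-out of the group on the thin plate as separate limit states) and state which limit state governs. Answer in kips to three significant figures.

Bolt shear: A_b = π·0.5²/4 = 0.1963 in²; R_n = 68 × 0.1963 × 5 × 1 = 66.76 kips → 0.75 × 66.76 = 50.1 kips.
Bearing (1.2 l_c t F_u ≤ 2.4 d t F_u): upper limit = 2.4·0.5·0.5·65 = 39 kips.
  Edge l_c = 0.75 − 0.5625/2 = 0.4688 → r_n = 18.28 kips; interior l_c = 1.875 − 0.5625 = 1.312 → r_n = 39 kips.
  R_n,bearing = 1·18.28 + 4·39 = 174.3 kips → 0.75 × 174.3 = 131 kips.
Bolt shear governs: 50.1 kips.

50.1 kips (bolt shear governs)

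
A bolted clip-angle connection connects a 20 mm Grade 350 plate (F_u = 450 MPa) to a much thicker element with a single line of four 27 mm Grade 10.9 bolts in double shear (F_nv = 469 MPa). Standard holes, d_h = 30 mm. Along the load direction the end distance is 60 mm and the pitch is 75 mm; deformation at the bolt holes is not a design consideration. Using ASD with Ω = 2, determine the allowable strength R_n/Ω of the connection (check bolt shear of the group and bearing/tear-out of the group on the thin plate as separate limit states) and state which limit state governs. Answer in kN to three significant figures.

1070 kN (bolt shear governs)

Bolt shear: A_b = π·27²/4 = 572.6 mm²; R_n = 469 × 572.6 × 4 × 2 / 1000 = 2148 kN → 2148 / 2 = 1070 kN.
Bearing (1.5 l_c t F_u ≤ 3.0 d t F_u): upper limit = 3.0·27·20·450 / 1000 = 729 kN.
  Edge l_c = 60 − 30/2 = 45 → r_n = 607.5 kN; interior l_c = 75 − 30 = 45 → r_n = 607.5 kN.
  R_n,bearing = 1·607.5 + 3·607.5 = 2430 kN → 2430 / 2 = 1220 kN.
Bolt shear governs: 1070 kN.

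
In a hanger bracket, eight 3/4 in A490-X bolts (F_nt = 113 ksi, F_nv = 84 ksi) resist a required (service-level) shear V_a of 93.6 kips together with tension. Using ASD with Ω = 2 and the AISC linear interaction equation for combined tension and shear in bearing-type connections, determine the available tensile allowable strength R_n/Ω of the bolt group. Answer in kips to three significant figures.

134 kips

A_b = π·0.75²/4 = 0.4418 in²; f_rv = 93.6 / (8 × 0.4418) = 26.48 ksi.
F'_nt = 1.3 F_nt − (Ω F_nt / F_nv) f_rv = 1.3·113 − (2·113/84)·26.48 = 75.65 ksi, capped at F_nt → F'_nt = 75.65 ksi.
R_n = F'_nt · A_b · n = 75.65 × 0.4418 × 8 = 267.4 kips.
Allowable strength R_n/Ω = 267.4 / 2 = 134 kips.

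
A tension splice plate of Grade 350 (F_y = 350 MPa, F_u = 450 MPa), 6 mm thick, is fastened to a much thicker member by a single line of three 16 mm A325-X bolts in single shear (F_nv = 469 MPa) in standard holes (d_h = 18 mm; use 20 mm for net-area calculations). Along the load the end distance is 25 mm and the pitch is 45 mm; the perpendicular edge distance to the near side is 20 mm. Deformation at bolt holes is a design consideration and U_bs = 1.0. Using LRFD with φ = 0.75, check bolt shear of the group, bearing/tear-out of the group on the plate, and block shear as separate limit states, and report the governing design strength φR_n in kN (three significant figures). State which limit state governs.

99.2 kN (block shear governs)

Bolt shear: A_b = π·16²/4 = 201.1 mm²; R_n = 469 × 201.1 × 3 × 1 / 1000 = 282.9 kN → 0.75 × 282.9 = 212 kN.
Bearing: edge l_c = 16, r_n = 51.84 kN; interior l_c = 27, r_n = 87.48 kN; R_n = 51.84 + 2·87.48 = 226.8 kN → 170 kN.
Block shear: A_gv = 690, A_nv = 390, A_nt = 60 mm²; R_n = min(0.6F_uA_nv, 0.6F_yA_gv) + U_bs·F_u·A_nt = 132.3 kN → 99.2 kN.
Block shear governs: 99.2 kN.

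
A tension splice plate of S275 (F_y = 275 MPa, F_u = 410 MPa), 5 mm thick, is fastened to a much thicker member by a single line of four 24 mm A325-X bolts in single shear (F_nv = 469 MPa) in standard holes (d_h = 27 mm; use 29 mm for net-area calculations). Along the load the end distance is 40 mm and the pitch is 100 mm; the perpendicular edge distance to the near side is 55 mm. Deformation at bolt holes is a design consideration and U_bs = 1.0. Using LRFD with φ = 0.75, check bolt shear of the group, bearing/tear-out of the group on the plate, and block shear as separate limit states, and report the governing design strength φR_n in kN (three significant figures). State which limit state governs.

Bolt shear: A_b = π·24²/4 = 452.4 mm²; R_n = 469 × 452.4 × 4 × 1 / 1000 = 848.7 kN → 0.75 × 848.7 = 637 kN.
Bearing: edge l_c = 26.5, r_n = 65.19 kN; interior l_c = 73, r_n = 118.1 kN; R_n = 65.19 + 3·118.1 = 419.4 kN → 315 kN.
Block shear: A_gv = 1700, A_nv = 1192, A_nt = 202.5 mm²; R_n = min(0.6F_uA_nv, 0.6F_yA_gv) + U_bs·F_u·A_nt = 363.5 kN → 273 kN.
Block shear governs: 273 kN.

273 kN (block shear governs)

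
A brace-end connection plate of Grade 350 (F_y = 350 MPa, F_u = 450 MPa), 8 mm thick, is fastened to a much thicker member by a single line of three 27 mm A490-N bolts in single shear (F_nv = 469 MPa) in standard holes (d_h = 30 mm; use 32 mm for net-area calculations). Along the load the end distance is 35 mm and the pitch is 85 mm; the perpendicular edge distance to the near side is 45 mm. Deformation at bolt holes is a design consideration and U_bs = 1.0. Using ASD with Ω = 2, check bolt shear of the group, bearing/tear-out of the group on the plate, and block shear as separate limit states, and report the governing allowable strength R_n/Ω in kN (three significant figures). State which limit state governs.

Bolt shear: A_b = π·27²/4 = 572.6 mm²; R_n = 469 × 572.6 × 3 × 1 / 1000 = 805.6 kN → 805.6 / 2 = 403 kN.
Bearing: edge l_c = 20, r_n = 86.4 kN; interior l_c = 55, r_n = 233.3 kN; R_n = 86.4 + 2·233.3 = 553 kN → 276 kN.
Block shear: A_gv = 1640, A_nv = 1000, A_nt = 232 mm²; R_n = min(0.6F_uA_nv, 0.6F_yA_gv) + U_bs·F_u·A_nt = 374.4 kN → 187 kN.
Block shear governs: 187 kN.

187 kN (block shear governs)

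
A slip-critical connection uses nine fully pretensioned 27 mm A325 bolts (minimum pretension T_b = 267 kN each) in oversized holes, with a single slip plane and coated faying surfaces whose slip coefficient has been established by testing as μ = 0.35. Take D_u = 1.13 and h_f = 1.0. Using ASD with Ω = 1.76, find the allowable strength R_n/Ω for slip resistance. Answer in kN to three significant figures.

540 kN

R_n = μ · D_u · h_f · T_b · n_s · n_b = 0.35 × 1.13 × 1.0 × 267 × 1 × 9 = 950.4 kN.
Allowable strength R_n/Ω = 950.4 / 1.76 = 540 kN.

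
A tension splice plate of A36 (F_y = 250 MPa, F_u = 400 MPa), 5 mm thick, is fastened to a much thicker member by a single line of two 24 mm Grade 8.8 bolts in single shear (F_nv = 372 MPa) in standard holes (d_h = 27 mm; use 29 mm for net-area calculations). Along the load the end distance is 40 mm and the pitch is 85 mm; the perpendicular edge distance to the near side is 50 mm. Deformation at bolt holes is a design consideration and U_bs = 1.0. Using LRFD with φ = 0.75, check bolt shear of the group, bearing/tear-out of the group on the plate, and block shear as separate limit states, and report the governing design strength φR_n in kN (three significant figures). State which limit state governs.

Bolt shear: A_b = π·24²/4 = 452.4 mm²; R_n = 372 × 452.4 × 2 × 1 / 1000 = 336.6 kN → 0.75 × 336.6 = 252 kN.
Bearing: edge l_c = 26.5, r_n = 63.6 kN; interior l_c = 58, r_n = 115.2 kN; R_n = 63.6 + 1·115.2 = 178.8 kN → 134 kN.
Block shear: A_gv = 625, A_nv = 407.5, A_nt = 177.5 mm²; R_n = min(0.6F_uA_nv, 0.6F_yA_gv) + U_bs·F_u·A_nt = 164.8 kN → 124 kN.
Block shear governs: 124 kN.

124 kN (block shear governs)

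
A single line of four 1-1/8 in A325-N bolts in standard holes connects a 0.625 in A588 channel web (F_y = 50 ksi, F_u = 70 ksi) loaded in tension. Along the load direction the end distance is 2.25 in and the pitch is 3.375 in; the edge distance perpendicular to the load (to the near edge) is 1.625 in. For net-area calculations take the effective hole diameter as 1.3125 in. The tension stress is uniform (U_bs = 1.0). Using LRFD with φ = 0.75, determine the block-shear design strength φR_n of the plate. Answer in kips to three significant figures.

185 kips

Shear plane L_v = 2.25 + 3·3.375 = 12.38 in; A_gv = 12.38 × 0.625 = 7.734 in².
A_nv = (12.38 − 3.5·1.3125) × 0.625 = 4.863 in².
A_nt = (1.625 − 0.5·1.3125) × 0.625 = 0.6055 in².
0.6 F_u A_nv = 204.3 kips; 0.6 F_y A_gv = 232 kips → shear rupture governs the shear term.
R_n = 204.3 + 1.0 × 70 × 0.6055 = 246.6 kips.
Design strength φR_n = 0.75 × 246.6 = 185 kips.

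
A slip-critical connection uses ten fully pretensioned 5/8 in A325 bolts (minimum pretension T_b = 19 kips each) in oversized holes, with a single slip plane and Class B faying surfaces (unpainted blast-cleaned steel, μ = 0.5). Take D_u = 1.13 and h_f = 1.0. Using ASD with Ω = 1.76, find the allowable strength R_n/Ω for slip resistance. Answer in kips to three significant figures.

R_n = μ · D_u · h_f · T_b · n_s · n_b = 0.5 × 1.13 × 1.0 × 19 × 1 × 10 = 107.3 kips.
Allowable strength R_n/Ω = 107.3 / 1.76 = 61 kips.

61 kips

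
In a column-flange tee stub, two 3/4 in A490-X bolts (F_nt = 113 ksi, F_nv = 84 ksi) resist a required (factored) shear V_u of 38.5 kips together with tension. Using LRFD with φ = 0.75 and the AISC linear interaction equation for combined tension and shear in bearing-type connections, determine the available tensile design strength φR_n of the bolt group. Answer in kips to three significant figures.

A_b = π·0.75²/4 = 0.4418 in²; f_rv = 38.5 / (2 × 0.4418) = 43.57 ksi.
F'_nt = 1.3 F_nt − (F_nt / φF_nv) f_rv = 1.3·113 − (113/(0.75·84))·43.57 = 68.75 ksi, capped at F_nt → F'_nt = 68.75 ksi.
R_n = F'_nt · A_b · n = 68.75 × 0.4418 × 2 = 60.74 kips.
Design strength φR_n = 0.75 × 60.74 = 45.6 kips.

45.6 kips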